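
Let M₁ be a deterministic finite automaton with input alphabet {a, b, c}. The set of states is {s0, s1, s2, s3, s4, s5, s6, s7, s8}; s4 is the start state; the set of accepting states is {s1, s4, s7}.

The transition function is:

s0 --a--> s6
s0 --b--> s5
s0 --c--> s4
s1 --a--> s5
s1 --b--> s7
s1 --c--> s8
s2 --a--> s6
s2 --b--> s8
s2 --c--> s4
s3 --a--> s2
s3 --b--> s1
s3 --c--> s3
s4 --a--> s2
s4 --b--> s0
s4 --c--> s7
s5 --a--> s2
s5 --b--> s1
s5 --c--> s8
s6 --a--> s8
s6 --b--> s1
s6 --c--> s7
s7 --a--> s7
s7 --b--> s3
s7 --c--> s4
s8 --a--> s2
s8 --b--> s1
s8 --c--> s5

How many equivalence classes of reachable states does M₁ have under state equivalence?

6

Initial partition by acceptance: {s1,s4,s7} | {s0,s2,s3,s5,s6,s8}.
Refine {s1,s4,s7} on symbol a: members go to different blocks, giving {s1,s4} and {s7}.
On input b, block {s1,s4} splits into {s1} and {s4}.
Split {s0,s2,s3,s5,s6,s8} by δ(·,b) → {s3,s5,s6,s8} and {s0,s2}.
On input a, block {s3,s5,s6,s8} splits into {s3,s5,s8} and {s6}.
Stable partition: {s1} | {s3,s5,s8} | {s7} | {s4} | {s0,s2} | {s6} — 6 equivalence classes.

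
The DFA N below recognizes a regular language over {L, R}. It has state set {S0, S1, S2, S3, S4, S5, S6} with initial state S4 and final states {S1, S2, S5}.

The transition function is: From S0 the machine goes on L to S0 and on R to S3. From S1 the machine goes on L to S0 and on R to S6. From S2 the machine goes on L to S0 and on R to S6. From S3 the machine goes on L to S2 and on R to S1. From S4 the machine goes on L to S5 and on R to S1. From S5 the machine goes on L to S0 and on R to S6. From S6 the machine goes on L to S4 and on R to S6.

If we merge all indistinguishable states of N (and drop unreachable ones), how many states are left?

4

All states are reachable from the start state.
Start with accepting vs non-accepting: {S1,S2,S5} | {S0,S3,S4,S6}.
Split {S0,S3,S4,S6} by δ(·,L) → {S0,S6} and {S3,S4}.
On input L, block {S0,S6} splits into {S0} and {S6}.
Stable partition: {S1,S2,S5} | {S0} | {S3,S4} | {S6} — 4 equivalence classes.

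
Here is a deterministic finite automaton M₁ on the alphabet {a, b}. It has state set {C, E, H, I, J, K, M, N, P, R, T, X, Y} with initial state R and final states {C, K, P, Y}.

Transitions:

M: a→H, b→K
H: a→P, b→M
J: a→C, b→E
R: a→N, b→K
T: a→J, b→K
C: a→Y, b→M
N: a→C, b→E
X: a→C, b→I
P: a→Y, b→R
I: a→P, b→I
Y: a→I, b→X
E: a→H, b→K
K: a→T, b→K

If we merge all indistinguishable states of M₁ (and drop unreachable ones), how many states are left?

6

Start with accepting vs non-accepting: {C,K,P,Y} | {E,H,I,J,M,N,R,T,X}.
On input a, block {C,K,P,Y} splits into {C,P} and {K,Y}.
On input a, block {E,H,I,J,M,N,R,T,X} splits into {H,I,J,N,X} and {E,M,R,T}.
On input b, block {H,I,J,N,X} splits into {H,J,N} and {I,X}.
On input a, block {K,Y} splits into {K} and {Y}.
No further refinement is possible. Final partition (6 blocks): {C,P} | {H,J,N} | {K} | {E,M,R,T} | {I,X} | {Y}.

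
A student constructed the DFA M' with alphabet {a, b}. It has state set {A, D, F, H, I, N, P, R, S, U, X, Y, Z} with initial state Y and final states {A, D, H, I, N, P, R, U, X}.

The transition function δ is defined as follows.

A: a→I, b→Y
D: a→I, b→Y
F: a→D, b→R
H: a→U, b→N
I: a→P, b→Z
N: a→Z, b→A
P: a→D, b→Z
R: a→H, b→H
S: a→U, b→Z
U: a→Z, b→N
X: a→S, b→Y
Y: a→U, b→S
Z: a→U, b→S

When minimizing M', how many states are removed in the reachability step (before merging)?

4

Starting at Y and following transitions, the reachable set is {A, D, I, N, P, S, U, Y, Z}. That leaves F, H, R, X unreachable — 4 in total.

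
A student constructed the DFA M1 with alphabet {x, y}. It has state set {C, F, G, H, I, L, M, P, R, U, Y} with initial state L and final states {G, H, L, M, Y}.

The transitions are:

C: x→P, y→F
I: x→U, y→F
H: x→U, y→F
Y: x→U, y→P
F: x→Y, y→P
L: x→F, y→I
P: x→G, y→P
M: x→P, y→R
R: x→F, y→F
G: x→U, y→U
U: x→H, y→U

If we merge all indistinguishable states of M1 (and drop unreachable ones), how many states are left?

Reachable states from the start: {F,G,H,I,L,P,U,Y}. Unreachable: {C,M,R} — drop them.
Initial partition by acceptance: {G,H,L,Y} | {F,I,P,U}.
On input x, block {F,I,P,U} splits into {F,P,U} and {I}.
Split {G,H,L,Y} by δ(·,y) → {G,H,Y} and {L}.
No further refinement is possible. Final partition (4 blocks): {G,H,Y} | {F,P,U} | {I} | {L}.

4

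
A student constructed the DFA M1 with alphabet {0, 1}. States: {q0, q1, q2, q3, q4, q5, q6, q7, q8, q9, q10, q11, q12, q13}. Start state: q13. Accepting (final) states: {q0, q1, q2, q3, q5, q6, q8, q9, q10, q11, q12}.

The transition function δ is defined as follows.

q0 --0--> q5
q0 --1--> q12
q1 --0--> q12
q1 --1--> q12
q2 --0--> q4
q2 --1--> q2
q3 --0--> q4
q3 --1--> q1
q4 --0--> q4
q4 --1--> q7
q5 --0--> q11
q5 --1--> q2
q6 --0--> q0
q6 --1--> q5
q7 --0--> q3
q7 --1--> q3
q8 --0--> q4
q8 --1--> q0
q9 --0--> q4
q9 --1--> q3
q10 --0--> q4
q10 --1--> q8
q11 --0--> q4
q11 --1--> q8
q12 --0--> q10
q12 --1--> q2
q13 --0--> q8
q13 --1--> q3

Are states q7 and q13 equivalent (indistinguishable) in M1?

Yes

Reachable states from the start: {q0,q1,q2,q3,q4,q5,q7,q8,q10,q11,q12,q13}. Unreachable: {q6,q9} — drop them.
Initial partition by acceptance: {q0,q1,q2,q3,q5,q8,q10,q11,q12} | {q4,q7,q13}.
On input 0, block {q0,q1,q2,q3,q5,q8,q10,q11,q12} splits into {q2,q3,q8,q10,q11} and {q0,q1,q5,q12}.
Split {q2,q3,q8,q10,q11} by δ(·,1) → {q2,q10,q11} and {q3,q8}.
Refine {q2,q10,q11} on symbol 1: members go to different blocks, giving {q10,q11} and {q2}.
On input 0, block {q4,q7,q13} splits into {q7,q13} and {q4}.
Refine {q0,q1,q5,q12} on symbol 0: members go to different blocks, giving {q0,q1} and {q5,q12}.
No further refinement is possible. Final partition (7 blocks): {q10,q11} | {q7,q13} | {q0,q1} | {q3,q8} | {q2} | {q4} | {q5,q12}.
q7 and q13 lie in the same block of the stable partition, so they are equivalent — no string distinguishes them.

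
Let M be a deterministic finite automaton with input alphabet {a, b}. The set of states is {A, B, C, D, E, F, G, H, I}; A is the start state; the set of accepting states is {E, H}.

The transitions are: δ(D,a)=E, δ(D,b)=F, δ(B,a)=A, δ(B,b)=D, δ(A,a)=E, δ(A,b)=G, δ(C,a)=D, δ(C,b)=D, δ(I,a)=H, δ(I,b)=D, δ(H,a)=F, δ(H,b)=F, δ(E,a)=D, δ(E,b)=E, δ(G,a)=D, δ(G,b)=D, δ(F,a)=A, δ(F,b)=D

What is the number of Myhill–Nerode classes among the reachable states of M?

First remove the unreachable states {B,C,H,I}; 5 states remain.
P0 = {E} | {A,D,F,G}.
On input a, block {A,D,F,G} splits into {A,D} and {F,G}.
The partition is now stable with 3 blocks: {E} | {A,D} | {F,G}.

3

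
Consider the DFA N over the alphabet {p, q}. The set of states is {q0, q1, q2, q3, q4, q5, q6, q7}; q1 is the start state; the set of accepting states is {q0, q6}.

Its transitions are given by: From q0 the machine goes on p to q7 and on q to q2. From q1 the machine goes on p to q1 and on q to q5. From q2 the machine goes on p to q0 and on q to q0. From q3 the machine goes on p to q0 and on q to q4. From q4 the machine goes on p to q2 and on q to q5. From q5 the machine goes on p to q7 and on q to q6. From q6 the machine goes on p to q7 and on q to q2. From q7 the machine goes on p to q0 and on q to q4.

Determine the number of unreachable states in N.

1

BFS from q1 reaches {q0, q1, q2, q4, q5, q6, q7}; the 1 state(s) q3 are never visited.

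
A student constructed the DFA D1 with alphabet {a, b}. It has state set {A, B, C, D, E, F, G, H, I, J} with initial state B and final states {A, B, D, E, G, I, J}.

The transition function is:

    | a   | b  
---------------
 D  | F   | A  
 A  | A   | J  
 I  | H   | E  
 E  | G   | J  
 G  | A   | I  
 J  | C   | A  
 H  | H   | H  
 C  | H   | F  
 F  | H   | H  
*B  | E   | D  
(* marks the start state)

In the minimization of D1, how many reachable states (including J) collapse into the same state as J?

3

All states are reachable from the start state.
Initial partition by acceptance: {A,B,D,E,G,I,J} | {C,F,H}.
Refine {A,B,D,E,G,I,J} on symbol a: members go to different blocks, giving {A,B,E,G} and {D,I,J}.
No further refinement is possible. Final partition (3 blocks): {A,B,E,G} | {C,F,H} | {D,I,J}.
State J belongs to the block {D,I,J}, which has 3 states.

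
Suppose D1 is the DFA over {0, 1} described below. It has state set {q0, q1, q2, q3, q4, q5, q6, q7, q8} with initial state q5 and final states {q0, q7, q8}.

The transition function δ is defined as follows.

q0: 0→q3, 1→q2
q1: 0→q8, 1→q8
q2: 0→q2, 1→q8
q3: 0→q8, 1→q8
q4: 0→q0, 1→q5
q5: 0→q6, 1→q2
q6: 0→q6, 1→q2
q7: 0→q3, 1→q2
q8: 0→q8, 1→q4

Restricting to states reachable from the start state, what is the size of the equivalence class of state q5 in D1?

States {q1,q7} cannot be reached from the start state, so discard them.
Start with accepting vs non-accepting: {q0,q8} | {q2,q3,q4,q5,q6}.
Refine {q0,q8} on symbol 0: members go to different blocks, giving {q0} and {q8}.
On input 0, block {q2,q3,q4,q5,q6} splits into {q2,q5,q6} and {q3} and {q4}.
On input 1, block {q2,q5,q6} splits into {q5,q6} and {q2}.
No further refinement is possible. Final partition (6 blocks): {q0} | {q5,q6} | {q8} | {q3} | {q4} | {q2}.
State q5 belongs to the block {q5,q6}, which has 2 states.

2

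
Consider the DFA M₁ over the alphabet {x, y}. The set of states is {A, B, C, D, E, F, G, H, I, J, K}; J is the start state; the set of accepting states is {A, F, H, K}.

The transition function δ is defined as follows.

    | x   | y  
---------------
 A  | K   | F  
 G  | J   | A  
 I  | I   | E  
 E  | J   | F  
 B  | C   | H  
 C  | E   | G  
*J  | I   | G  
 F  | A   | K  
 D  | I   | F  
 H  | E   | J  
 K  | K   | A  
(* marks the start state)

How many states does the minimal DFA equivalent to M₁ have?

3

First remove the unreachable states {B,C,D,H}; 7 states remain.
Initial partition by acceptance: {A,F,K} | {E,G,I,J}.
On input y, block {E,G,I,J} splits into {E,G} and {I,J}.
Stable partition: {A,F,K} | {E,G} | {I,J} — 3 equivalence classes.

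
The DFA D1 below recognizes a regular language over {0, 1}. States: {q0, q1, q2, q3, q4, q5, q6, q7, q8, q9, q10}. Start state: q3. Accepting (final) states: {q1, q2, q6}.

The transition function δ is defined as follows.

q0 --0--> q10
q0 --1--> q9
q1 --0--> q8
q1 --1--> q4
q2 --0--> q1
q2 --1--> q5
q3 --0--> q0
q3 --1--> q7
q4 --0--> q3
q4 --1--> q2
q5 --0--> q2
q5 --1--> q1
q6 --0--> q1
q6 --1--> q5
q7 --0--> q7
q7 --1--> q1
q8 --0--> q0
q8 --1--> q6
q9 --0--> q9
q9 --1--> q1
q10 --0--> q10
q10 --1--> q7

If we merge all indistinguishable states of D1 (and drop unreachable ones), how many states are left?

6

All states are reachable from the start state.
Start with accepting vs non-accepting: {q1,q2,q6} | {q0,q3,q4,q5,q7,q8,q9,q10}.
Refine {q1,q2,q6} on symbol 0: members go to different blocks, giving {q2,q6} and {q1}.
On input 0, block {q0,q3,q4,q5,q7,q8,q9,q10} splits into {q0,q3,q4,q7,q8,q9,q10} and {q5}.
Split {q0,q3,q4,q7,q8,q9,q10} by δ(·,1) → {q0,q3,q10} and {q4,q8} and {q7,q9}.
The partition is now stable with 6 blocks: {q2,q6} | {q0,q3,q10} | {q1} | {q5} | {q4,q8} | {q7,q9}.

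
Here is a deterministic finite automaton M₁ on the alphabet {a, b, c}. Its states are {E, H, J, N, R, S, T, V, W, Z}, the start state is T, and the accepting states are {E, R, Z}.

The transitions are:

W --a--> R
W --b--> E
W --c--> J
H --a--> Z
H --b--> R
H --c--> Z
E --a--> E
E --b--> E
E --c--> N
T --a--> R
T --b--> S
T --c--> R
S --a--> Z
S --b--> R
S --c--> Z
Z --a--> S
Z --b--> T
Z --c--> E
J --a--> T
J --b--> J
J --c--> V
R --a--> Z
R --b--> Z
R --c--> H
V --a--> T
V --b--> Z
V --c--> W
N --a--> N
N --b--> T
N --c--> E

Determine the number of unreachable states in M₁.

BFS from T reaches {E, H, N, R, S, T, Z}; the 3 state(s) J, V, W are never visited.

3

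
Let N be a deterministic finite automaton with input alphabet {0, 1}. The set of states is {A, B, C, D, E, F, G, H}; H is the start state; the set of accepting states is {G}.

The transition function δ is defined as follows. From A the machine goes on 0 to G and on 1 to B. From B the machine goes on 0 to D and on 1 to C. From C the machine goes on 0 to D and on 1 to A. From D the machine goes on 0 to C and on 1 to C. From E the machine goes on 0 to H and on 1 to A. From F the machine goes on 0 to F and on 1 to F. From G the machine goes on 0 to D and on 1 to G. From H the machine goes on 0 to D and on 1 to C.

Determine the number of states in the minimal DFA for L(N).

First remove the unreachable states {E,F}; 6 states remain.
Initial partition by acceptance: {G} | {A,B,C,D,H}.
Refine {A,B,C,D,H} on symbol 0: members go to different blocks, giving {B,C,D,H} and {A}.
Refine {B,C,D,H} on symbol 1: members go to different blocks, giving {B,D,H} and {C}.
Refine {B,D,H} on symbol 0: members go to different blocks, giving {B,H} and {D}.
No further refinement is possible. Final partition (5 blocks): {G} | {B,H} | {A} | {C} | {D}.

5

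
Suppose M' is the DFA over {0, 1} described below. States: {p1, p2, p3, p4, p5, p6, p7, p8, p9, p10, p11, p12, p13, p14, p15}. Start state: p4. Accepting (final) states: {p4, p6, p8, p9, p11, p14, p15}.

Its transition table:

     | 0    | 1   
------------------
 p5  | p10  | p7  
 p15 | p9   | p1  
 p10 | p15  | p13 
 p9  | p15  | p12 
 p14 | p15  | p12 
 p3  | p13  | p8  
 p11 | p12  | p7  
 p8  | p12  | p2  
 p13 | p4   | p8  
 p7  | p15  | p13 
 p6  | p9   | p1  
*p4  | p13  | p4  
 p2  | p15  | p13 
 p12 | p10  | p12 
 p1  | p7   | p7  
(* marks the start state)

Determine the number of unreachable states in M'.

5

Starting at p4 and following transitions, the reachable set is {p1, p2, p4, p7, p8, p9, p10, p12, p13, p15}. That leaves p3, p5, p6, p11, p14 unreachable — 5 in total.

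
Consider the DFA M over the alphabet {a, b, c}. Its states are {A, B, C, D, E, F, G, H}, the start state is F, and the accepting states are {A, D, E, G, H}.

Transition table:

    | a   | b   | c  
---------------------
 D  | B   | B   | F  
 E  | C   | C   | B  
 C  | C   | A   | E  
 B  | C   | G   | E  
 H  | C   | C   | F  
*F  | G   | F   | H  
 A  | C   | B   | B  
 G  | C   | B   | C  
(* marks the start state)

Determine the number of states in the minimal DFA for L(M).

4

First remove the unreachable states {D}; 7 states remain.
P0 = {A,E,G,H} | {B,C,F}.
Split {B,C,F} by δ(·,a) → {B,C} and {F}.
Refine {A,E,G,H} on symbol c: members go to different blocks, giving {A,E,G} and {H}.
No further refinement is possible. Final partition (4 blocks): {A,E,G} | {B,C} | {F} | {H}.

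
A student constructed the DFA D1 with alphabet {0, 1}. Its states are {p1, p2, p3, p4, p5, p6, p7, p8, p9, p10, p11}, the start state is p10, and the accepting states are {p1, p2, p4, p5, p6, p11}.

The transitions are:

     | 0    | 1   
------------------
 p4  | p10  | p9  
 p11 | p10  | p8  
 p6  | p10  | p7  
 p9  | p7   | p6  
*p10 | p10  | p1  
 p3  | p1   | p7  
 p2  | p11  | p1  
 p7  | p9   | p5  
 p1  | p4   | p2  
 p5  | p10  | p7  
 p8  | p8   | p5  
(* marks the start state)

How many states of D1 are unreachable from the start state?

No path from p10 leads to p3; the other 10 states are all reachable.

1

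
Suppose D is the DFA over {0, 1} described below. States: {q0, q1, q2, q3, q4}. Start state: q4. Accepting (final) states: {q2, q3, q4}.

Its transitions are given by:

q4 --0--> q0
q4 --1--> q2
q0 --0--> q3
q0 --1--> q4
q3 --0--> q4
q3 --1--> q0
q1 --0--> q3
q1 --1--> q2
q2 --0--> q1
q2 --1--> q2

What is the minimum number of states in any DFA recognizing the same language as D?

Start with accepting vs non-accepting: {q2,q3,q4} | {q0,q1}.
On input 0, block {q2,q3,q4} splits into {q2,q4} and {q3}.
The partition is now stable with 3 blocks: {q2,q4} | {q0,q1} | {q3}.

3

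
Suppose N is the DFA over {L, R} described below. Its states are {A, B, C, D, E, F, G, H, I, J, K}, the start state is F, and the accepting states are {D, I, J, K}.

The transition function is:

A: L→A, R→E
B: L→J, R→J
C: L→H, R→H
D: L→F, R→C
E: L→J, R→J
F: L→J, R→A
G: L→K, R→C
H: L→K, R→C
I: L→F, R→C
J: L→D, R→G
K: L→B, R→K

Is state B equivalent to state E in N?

States {I} cannot be reached from the start state, so discard them.
Initial partition by acceptance: {D,J,K} | {A,B,C,E,F,G,H}.
Refine {D,J,K} on symbol L: members go to different blocks, giving {D,K} and {J}.
On input R, block {D,K} splits into {D} and {K}.
Refine {A,B,C,E,F,G,H} on symbol L: members go to different blocks, giving {B,E,F} and {A,C} and {G,H}.
Split {B,E,F} by δ(·,R) → {B,E} and {F}.
Refine {A,C} on symbol L: members go to different blocks, giving {A} and {C}.
Stable partition: {D} | {B,E} | {J} | {K} | {A} | {G,H} | {F} | {C} — 8 equivalence classes.
B and E lie in the same block of the stable partition, so they are equivalent — no string distinguishes them.

Yes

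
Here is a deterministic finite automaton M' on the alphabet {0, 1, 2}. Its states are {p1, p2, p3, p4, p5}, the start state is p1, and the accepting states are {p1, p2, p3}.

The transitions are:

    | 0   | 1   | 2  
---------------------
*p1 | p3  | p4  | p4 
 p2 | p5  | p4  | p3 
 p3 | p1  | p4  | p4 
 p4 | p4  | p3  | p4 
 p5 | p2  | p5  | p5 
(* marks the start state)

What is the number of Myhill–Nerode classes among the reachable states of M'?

States {p2,p5} cannot be reached from the start state, so discard them.
P0 = {p1,p3} | {p4}.
The partition is now stable with 2 blocks: {p1,p3} | {p4}.

2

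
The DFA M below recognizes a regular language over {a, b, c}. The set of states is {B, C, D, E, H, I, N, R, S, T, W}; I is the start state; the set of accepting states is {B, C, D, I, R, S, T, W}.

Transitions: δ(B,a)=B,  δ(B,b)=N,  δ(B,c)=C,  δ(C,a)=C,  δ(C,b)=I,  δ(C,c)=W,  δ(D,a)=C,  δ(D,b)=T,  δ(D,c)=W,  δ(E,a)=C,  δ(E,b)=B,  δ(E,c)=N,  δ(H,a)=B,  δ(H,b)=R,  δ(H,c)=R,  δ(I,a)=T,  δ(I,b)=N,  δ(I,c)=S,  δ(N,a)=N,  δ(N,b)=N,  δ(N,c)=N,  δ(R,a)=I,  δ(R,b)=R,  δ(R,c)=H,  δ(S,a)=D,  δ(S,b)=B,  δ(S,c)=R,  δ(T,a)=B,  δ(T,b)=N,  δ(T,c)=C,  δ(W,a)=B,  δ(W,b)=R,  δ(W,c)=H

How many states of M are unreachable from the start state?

No path from I leads to E; the other 10 states are all reachable.

1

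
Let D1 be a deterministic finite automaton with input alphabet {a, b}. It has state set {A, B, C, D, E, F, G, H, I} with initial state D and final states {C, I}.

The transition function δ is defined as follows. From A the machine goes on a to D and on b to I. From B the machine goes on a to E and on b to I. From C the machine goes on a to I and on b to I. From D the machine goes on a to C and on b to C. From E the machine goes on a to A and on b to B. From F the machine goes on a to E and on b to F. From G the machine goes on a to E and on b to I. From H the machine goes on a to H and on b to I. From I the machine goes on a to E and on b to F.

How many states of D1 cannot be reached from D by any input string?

No path from D leads to G, H; the other 7 states are all reachable.

2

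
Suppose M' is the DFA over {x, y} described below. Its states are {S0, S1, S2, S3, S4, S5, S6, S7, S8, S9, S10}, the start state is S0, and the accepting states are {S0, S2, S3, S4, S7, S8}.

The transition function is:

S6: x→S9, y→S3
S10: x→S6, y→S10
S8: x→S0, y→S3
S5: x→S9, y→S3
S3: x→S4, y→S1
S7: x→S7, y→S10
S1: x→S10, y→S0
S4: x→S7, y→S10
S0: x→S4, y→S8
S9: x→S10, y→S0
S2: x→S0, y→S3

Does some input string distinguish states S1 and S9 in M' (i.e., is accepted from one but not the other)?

Reachable states from the start: {S0,S1,S3,S4,S6,S7,S8,S9,S10}. Unreachable: {S2,S5} — drop them.
Initial partition by acceptance: {S0,S3,S4,S7,S8} | {S1,S6,S9,S10}.
Refine {S0,S3,S4,S7,S8} on symbol y: members go to different blocks, giving {S3,S4,S7} and {S0,S8}.
Refine {S1,S6,S9,S10} on symbol y: members go to different blocks, giving {S1,S9} and {S6} and {S10}.
On input y, block {S3,S4,S7} splits into {S4,S7} and {S3}.
Split {S0,S8} by δ(·,x) → {S0} and {S8}.
No further refinement is possible. Final partition (7 blocks): {S4,S7} | {S1,S9} | {S0} | {S6} | {S10} | {S3} | {S8}.
S1 and S9 lie in the same block of the stable partition, so they are equivalent — no string distinguishes them.

No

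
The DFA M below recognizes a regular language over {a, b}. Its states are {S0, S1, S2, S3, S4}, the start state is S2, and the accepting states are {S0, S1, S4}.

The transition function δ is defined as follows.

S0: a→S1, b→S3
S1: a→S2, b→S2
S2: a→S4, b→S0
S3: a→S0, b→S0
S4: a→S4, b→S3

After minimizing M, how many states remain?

5

All states are reachable from the start state.
Start with accepting vs non-accepting: {S0,S1,S4} | {S2,S3}.
On input a, block {S0,S1,S4} splits into {S0,S4} and {S1}.
Split {S0,S4} by δ(·,a) → {S0} and {S4}.
Split {S2,S3} by δ(·,a) → {S2} and {S3}.
No further refinement is possible. Final partition (5 blocks): {S0} | {S2} | {S1} | {S4} | {S3}.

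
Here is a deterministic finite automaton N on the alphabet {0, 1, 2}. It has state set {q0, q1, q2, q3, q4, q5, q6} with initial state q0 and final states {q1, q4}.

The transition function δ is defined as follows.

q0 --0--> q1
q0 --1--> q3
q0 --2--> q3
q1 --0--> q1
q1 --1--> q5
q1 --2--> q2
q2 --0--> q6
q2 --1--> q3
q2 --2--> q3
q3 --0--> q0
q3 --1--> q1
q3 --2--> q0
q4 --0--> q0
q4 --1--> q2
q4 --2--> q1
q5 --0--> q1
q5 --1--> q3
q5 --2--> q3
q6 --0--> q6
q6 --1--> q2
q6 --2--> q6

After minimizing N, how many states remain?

States {q4} cannot be reached from the start state, so discard them.
Start with accepting vs non-accepting: {q1} | {q0,q2,q3,q5,q6}.
Refine {q0,q2,q3,q5,q6} on symbol 0: members go to different blocks, giving {q2,q3,q6} and {q0,q5}.
On input 0, block {q2,q3,q6} splits into {q2,q6} and {q3}.
Refine {q2,q6} on symbol 1: members go to different blocks, giving {q2} and {q6}.
Stable partition: {q1} | {q2} | {q0,q5} | {q3} | {q6} — 5 equivalence classes.

5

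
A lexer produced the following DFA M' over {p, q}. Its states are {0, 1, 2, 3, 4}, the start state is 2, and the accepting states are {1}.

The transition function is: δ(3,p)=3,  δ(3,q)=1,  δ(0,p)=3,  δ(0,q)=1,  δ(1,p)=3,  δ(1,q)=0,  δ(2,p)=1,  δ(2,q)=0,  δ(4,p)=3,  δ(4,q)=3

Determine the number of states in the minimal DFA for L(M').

3

Reachable states from the start: {0,1,2,3}. Unreachable: {4} — drop them.
Initial partition by acceptance: {1} | {0,2,3}.
Refine {0,2,3} on symbol p: members go to different blocks, giving {0,3} and {2}.
No further refinement is possible. Final partition (3 blocks): {1} | {0,3} | {2}.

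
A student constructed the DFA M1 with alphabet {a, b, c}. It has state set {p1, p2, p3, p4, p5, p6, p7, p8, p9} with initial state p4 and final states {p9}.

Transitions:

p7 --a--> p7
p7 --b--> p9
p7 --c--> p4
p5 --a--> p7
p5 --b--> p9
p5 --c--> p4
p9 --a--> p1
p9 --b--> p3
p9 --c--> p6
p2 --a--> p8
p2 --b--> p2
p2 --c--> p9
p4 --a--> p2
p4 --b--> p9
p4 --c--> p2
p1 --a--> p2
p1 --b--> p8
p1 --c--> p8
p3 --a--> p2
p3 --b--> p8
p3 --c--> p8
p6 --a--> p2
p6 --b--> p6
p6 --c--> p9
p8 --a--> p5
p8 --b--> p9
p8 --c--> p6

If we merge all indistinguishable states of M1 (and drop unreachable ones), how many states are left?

7

Start with accepting vs non-accepting: {p9} | {p1,p2,p3,p4,p5,p6,p7,p8}.
On input b, block {p1,p2,p3,p4,p5,p6,p7,p8} splits into {p1,p2,p3,p6} and {p4,p5,p7,p8}.
Refine {p1,p2,p3,p6} on symbol a: members go to different blocks, giving {p1,p3,p6} and {p2}.
Split {p1,p3,p6} by δ(·,b) → {p1,p3} and {p6}.
Refine {p4,p5,p7,p8} on symbol a: members go to different blocks, giving {p5,p7,p8} and {p4}.
Refine {p5,p7,p8} on symbol c: members go to different blocks, giving {p5,p7} and {p8}.
No further refinement is possible. Final partition (7 blocks): {p9} | {p1,p3} | {p5,p7} | {p2} | {p6} | {p4} | {p8}.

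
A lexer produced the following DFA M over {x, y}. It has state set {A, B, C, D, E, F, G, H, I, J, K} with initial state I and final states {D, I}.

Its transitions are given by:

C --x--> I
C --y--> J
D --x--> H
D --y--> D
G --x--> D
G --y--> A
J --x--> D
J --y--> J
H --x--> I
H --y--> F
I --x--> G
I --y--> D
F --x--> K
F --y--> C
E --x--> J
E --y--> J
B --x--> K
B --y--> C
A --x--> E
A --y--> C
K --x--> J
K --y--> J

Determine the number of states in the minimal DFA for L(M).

First remove the unreachable states {B}; 10 states remain.
Start with accepting vs non-accepting: {D,I} | {A,C,E,F,G,H,J,K}.
Split {A,C,E,F,G,H,J,K} by δ(·,x) → {A,E,F,K} and {C,G,H,J}.
On input x, block {A,E,F,K} splits into {A,F} and {E,K}.
Refine {C,G,H,J} on symbol y: members go to different blocks, giving {C,J} and {G,H}.
The partition is now stable with 5 blocks: {D,I} | {A,F} | {C,J} | {E,K} | {G,H}.

5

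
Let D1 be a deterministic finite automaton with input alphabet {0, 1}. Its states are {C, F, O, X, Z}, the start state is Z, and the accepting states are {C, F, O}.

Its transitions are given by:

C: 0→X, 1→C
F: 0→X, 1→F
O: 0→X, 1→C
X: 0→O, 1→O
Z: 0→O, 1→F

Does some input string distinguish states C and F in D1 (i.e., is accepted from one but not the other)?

Every state is reachable, so we keep all 5.
Initial partition by acceptance: {C,F,O} | {X,Z}.
The partition is now stable with 2 blocks: {C,F,O} | {X,Z}.
C and F lie in the same block of the stable partition, so they are equivalent — no string distinguishes them.

No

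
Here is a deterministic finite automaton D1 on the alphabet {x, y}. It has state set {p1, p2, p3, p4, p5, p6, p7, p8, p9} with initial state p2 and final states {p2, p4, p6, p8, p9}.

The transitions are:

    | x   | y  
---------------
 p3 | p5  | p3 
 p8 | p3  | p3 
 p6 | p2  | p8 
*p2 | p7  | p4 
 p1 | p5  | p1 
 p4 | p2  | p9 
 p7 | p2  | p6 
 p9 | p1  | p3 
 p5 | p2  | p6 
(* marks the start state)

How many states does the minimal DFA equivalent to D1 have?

All states are reachable from the start state.
P0 = {p2,p4,p6,p8,p9} | {p1,p3,p5,p7}.
Split {p2,p4,p6,p8,p9} by δ(·,x) → {p2,p8,p9} and {p4,p6}.
Refine {p2,p8,p9} on symbol y: members go to different blocks, giving {p8,p9} and {p2}.
Split {p1,p3,p5,p7} by δ(·,x) → {p1,p3} and {p5,p7}.
No further refinement is possible. Final partition (5 blocks): {p8,p9} | {p1,p3} | {p4,p6} | {p2} | {p5,p7}.

5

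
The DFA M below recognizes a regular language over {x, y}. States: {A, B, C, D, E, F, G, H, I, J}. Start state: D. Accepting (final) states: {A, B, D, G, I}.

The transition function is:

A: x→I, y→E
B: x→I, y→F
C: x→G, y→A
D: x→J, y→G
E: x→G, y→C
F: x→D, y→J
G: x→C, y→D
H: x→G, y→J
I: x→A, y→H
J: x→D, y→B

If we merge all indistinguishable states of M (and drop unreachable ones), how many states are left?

All states are reachable from the start state.
Start with accepting vs non-accepting: {A,B,D,G,I} | {C,E,F,H,J}.
Refine {A,B,D,G,I} on symbol x: members go to different blocks, giving {A,B,I} and {D,G}.
Refine {C,E,F,H,J} on symbol y: members go to different blocks, giving {E,F,H} and {C,J}.
Stable partition: {A,B,I} | {E,F,H} | {D,G} | {C,J} — 4 equivalence classes.

4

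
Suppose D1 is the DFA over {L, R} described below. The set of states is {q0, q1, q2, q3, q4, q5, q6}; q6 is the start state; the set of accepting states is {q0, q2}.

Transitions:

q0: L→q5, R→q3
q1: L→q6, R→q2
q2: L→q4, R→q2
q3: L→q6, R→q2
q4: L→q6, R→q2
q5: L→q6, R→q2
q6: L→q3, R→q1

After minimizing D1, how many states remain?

States {q0,q5} cannot be reached from the start state, so discard them.
Initial partition by acceptance: {q2} | {q1,q3,q4,q6}.
Split {q1,q3,q4,q6} by δ(·,R) → {q1,q3,q4} and {q6}.
No further refinement is possible. Final partition (3 blocks): {q2} | {q1,q3,q4} | {q6}.

3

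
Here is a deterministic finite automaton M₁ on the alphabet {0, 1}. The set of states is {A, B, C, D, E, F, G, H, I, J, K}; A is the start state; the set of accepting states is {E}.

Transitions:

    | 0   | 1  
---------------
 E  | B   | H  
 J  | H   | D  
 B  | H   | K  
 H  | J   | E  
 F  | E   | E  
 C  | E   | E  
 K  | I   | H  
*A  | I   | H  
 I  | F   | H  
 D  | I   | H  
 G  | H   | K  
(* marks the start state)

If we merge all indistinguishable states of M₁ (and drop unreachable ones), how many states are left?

6

First remove the unreachable states {C,G}; 9 states remain.
P0 = {E} | {A,B,D,F,H,I,J,K}.
Refine {A,B,D,F,H,I,J,K} on symbol 0: members go to different blocks, giving {A,B,D,H,I,J,K} and {F}.
Refine {A,B,D,H,I,J,K} on symbol 0: members go to different blocks, giving {A,B,D,H,J,K} and {I}.
Split {A,B,D,H,J,K} by δ(·,0) → {A,D,K} and {B,H,J}.
Refine {B,H,J} on symbol 1: members go to different blocks, giving {B,J} and {H}.
The partition is now stable with 6 blocks: {E} | {A,D,K} | {F} | {I} | {B,J} | {H}.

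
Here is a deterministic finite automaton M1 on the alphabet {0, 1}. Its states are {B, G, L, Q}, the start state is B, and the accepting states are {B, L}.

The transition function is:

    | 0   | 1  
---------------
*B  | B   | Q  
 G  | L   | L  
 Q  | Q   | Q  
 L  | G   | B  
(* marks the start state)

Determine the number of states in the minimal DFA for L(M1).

2

First remove the unreachable states {G,L}; 2 states remain.
P0 = {B} | {Q}.
The partition is now stable with 2 blocks: {B} | {Q}.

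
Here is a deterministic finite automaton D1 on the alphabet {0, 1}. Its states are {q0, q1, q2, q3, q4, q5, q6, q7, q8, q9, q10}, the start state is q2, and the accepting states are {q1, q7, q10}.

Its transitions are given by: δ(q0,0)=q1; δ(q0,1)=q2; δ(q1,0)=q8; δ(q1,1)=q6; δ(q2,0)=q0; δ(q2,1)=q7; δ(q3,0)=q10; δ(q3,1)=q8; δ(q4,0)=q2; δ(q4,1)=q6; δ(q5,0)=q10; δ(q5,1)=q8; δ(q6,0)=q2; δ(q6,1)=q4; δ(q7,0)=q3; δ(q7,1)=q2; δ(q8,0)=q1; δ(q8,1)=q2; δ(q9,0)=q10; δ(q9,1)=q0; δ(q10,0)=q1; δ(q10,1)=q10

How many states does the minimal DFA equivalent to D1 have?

First remove the unreachable states {q5,q9}; 9 states remain.
Initial partition by acceptance: {q1,q7,q10} | {q0,q2,q3,q4,q6,q8}.
Refine {q1,q7,q10} on symbol 0: members go to different blocks, giving {q1,q7} and {q10}.
Split {q0,q2,q3,q4,q6,q8} by δ(·,0) → {q2,q4,q6} and {q0,q8} and {q3}.
On input 0, block {q1,q7} splits into {q1} and {q7}.
Split {q2,q4,q6} by δ(·,0) → {q4,q6} and {q2}.
Stable partition: {q1} | {q4,q6} | {q10} | {q0,q8} | {q3} | {q7} | {q2} — 7 equivalence classes.

7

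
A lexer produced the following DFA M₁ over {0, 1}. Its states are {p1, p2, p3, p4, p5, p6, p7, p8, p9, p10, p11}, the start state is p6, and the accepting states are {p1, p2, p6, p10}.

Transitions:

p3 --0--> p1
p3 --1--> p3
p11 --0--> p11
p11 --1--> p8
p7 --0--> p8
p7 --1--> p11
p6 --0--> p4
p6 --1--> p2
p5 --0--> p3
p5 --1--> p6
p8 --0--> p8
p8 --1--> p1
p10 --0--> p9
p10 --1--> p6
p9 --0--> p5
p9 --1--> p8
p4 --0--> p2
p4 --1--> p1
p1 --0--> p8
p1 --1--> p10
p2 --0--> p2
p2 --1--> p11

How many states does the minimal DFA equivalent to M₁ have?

10

Reachable states from the start: {p1,p2,p3,p4,p5,p6,p8,p9,p10,p11}. Unreachable: {p7} — drop them.
Initial partition by acceptance: {p1,p2,p6,p10} | {p3,p4,p5,p8,p9,p11}.
On input 0, block {p1,p2,p6,p10} splits into {p1,p6,p10} and {p2}.
Split {p1,p6,p10} by δ(·,1) → {p1,p10} and {p6}.
Refine {p1,p10} on symbol 1: members go to different blocks, giving {p1} and {p10}.
Refine {p3,p4,p5,p8,p9,p11} on symbol 0: members go to different blocks, giving {p5,p8,p9,p11} and {p3} and {p4}.
On input 0, block {p5,p8,p9,p11} splits into {p8,p9,p11} and {p5}.
On input 0, block {p8,p9,p11} splits into {p8,p11} and {p9}.
On input 1, block {p8,p11} splits into {p8} and {p11}.
No further refinement is possible. Final partition (10 blocks): {p1} | {p8} | {p2} | {p6} | {p10} | {p3} | {p4} | {p5} | {p9} | {p11}.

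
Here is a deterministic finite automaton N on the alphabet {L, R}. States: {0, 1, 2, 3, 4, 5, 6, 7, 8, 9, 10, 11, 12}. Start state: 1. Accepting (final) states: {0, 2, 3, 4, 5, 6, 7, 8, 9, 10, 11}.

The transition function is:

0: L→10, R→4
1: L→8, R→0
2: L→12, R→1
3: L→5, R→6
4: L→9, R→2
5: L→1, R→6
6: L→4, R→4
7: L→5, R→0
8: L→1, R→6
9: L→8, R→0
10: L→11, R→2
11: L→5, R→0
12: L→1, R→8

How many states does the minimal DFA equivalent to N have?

States {3,7} cannot be reached from the start state, so discard them.
P0 = {0,2,4,5,6,8,9,10,11} | {1,12}.
Refine {0,2,4,5,6,8,9,10,11} on symbol L: members go to different blocks, giving {0,4,6,9,10,11} and {2,5,8}.
Split {0,4,6,9,10,11} by δ(·,L) → {0,4,6,10} and {9,11}.
On input L, block {0,4,6,10} splits into {0,6} and {4,10}.
On input L, block {1,12} splits into {1} and {12}.
Split {2,5,8} by δ(·,L) → {5,8} and {2}.
The partition is now stable with 7 blocks: {0,6} | {1} | {5,8} | {9,11} | {4,10} | {12} | {2}.

7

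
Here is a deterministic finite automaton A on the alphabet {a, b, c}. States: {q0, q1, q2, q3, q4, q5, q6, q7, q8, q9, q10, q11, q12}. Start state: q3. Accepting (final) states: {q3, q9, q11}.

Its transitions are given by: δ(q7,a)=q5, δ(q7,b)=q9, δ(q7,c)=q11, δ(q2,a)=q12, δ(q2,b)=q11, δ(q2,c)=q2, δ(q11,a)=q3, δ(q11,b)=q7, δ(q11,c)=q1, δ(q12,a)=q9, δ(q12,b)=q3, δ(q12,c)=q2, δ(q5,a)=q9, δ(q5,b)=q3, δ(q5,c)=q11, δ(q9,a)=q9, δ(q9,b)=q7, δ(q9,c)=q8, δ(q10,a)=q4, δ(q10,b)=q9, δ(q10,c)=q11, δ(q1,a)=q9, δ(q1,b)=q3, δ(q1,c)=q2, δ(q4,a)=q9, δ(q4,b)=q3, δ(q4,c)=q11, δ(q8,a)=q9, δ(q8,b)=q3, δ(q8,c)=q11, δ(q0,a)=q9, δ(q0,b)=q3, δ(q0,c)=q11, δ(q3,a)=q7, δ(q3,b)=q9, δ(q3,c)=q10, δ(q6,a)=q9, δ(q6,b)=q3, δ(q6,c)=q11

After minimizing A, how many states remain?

States {q0,q6} cannot be reached from the start state, so discard them.
Initial partition by acceptance: {q3,q9,q11} | {q1,q2,q4,q5,q7,q8,q10,q12}.
Refine {q3,q9,q11} on symbol a: members go to different blocks, giving {q9,q11} and {q3}.
On input a, block {q9,q11} splits into {q9} and {q11}.
Refine {q1,q2,q4,q5,q7,q8,q10,q12} on symbol a: members go to different blocks, giving {q1,q4,q5,q8,q12} and {q2,q7,q10}.
Refine {q1,q4,q5,q8,q12} on symbol c: members go to different blocks, giving {q4,q5,q8} and {q1,q12}.
On input a, block {q2,q7,q10} splits into {q7,q10} and {q2}.
No further refinement is possible. Final partition (7 blocks): {q9} | {q4,q5,q8} | {q3} | {q11} | {q7,q10} | {q1,q12} | {q2}.

7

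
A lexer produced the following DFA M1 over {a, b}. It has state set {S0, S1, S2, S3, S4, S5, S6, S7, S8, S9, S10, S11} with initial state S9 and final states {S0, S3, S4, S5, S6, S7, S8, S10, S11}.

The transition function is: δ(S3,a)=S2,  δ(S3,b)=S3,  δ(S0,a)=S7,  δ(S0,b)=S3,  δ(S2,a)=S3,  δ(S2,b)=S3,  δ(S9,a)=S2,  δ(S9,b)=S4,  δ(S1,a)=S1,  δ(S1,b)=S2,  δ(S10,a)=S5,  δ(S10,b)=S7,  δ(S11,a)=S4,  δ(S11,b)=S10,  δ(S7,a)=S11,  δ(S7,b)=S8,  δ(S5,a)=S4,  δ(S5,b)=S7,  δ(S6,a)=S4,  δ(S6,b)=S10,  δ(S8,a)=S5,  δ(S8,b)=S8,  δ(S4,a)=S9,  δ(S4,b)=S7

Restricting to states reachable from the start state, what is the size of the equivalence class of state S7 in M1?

Reachable states from the start: {S2,S3,S4,S5,S7,S8,S9,S10,S11}. Unreachable: {S0,S1,S6} — drop them.
Start with accepting vs non-accepting: {S3,S4,S5,S7,S8,S10,S11} | {S2,S9}.
On input a, block {S3,S4,S5,S7,S8,S10,S11} splits into {S5,S7,S8,S10,S11} and {S3,S4}.
Refine {S5,S7,S8,S10,S11} on symbol a: members go to different blocks, giving {S7,S8,S10} and {S5,S11}.
On input a, block {S2,S9} splits into {S2} and {S9}.
Refine {S3,S4} on symbol a: members go to different blocks, giving {S3} and {S4}.
The partition is now stable with 6 blocks: {S7,S8,S10} | {S2} | {S3} | {S5,S11} | {S9} | {S4}.
State S7 belongs to the block {S7,S8,S10}, which has 3 states.

3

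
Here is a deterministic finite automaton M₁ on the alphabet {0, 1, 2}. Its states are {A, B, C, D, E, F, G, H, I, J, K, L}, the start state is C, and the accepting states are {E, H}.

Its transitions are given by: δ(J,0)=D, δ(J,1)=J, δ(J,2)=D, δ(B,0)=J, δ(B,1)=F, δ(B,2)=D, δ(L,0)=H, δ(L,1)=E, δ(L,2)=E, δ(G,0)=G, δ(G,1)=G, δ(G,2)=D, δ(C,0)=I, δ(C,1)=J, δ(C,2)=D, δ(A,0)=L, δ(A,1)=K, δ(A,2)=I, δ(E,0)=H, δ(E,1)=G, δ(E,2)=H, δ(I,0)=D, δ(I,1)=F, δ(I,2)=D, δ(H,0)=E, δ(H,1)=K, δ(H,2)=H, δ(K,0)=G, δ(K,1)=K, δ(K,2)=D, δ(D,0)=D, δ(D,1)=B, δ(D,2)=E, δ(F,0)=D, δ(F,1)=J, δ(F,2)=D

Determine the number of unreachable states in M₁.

2

BFS from C reaches {B, C, D, E, F, G, H, I, J, K}; the 2 state(s) A, L are never visited.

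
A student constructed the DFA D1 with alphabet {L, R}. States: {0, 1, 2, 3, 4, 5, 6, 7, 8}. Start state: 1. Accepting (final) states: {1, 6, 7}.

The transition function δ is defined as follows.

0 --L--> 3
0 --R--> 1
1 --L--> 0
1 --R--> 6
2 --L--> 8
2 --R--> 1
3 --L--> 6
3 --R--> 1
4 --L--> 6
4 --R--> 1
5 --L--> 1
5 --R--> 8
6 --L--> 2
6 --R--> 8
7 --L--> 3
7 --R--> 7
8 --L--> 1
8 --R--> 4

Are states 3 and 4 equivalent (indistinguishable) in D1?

First remove the unreachable states {5,7}; 7 states remain.
Start with accepting vs non-accepting: {1,6} | {0,2,3,4,8}.
Split {1,6} by δ(·,R) → {1} and {6}.
Refine {0,2,3,4,8} on symbol L: members go to different blocks, giving {0,2} and {3,4} and {8}.
Refine {0,2} on symbol L: members go to different blocks, giving {0} and {2}.
No further refinement is possible. Final partition (6 blocks): {1} | {0} | {6} | {3,4} | {8} | {2}.
3 and 4 lie in the same block of the stable partition, so they are equivalent — no string distinguishes them.

Yes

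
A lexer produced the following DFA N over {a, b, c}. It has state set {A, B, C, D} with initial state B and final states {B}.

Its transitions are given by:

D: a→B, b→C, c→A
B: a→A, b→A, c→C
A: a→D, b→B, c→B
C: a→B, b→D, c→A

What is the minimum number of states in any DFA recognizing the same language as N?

3

All states are reachable from the start state.
P0 = {B} | {A,C,D}.
On input a, block {A,C,D} splits into {C,D} and {A}.
No further refinement is possible. Final partition (3 blocks): {B} | {C,D} | {A}.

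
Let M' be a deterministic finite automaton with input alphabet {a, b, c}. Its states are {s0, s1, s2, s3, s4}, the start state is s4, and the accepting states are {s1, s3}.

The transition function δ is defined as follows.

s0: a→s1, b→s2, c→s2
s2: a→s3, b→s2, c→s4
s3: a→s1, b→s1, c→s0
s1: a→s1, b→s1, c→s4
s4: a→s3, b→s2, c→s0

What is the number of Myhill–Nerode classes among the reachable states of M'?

All states are reachable from the start state.
P0 = {s1,s3} | {s0,s2,s4}.
The partition is now stable with 2 blocks: {s1,s3} | {s0,s2,s4}.

2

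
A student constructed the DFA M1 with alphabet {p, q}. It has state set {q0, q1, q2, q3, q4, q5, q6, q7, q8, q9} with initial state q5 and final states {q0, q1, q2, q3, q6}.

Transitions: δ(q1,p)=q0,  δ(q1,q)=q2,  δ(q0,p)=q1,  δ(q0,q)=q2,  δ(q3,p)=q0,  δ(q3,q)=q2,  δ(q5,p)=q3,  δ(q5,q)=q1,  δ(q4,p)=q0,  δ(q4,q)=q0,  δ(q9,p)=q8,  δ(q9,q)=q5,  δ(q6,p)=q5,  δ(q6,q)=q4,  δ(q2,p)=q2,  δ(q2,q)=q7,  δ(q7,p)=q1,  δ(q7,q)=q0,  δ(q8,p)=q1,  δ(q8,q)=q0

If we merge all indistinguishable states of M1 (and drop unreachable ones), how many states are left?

First remove the unreachable states {q4,q6,q8,q9}; 6 states remain.
P0 = {q0,q1,q2,q3} | {q5,q7}.
Split {q0,q1,q2,q3} by δ(·,q) → {q0,q1,q3} and {q2}.
Stable partition: {q0,q1,q3} | {q5,q7} | {q2} — 3 equivalence classes.

3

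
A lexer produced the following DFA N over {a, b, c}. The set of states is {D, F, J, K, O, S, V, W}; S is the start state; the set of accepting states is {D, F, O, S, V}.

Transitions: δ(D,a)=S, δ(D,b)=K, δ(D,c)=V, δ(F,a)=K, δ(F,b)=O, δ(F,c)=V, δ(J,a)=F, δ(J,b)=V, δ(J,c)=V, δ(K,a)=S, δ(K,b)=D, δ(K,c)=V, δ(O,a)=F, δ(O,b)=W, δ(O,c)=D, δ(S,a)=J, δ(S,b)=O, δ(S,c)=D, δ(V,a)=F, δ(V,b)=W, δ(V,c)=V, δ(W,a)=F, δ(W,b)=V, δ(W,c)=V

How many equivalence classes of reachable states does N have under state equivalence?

3

Initial partition by acceptance: {D,F,O,S,V} | {J,K,W}.
On input a, block {D,F,O,S,V} splits into {D,O,V} and {F,S}.
Stable partition: {D,O,V} | {J,K,W} | {F,S} — 3 equivalence classes.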